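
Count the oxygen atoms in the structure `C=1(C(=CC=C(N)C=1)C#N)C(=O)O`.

2

The symbol for oxygen appears 2 times in the SMILES.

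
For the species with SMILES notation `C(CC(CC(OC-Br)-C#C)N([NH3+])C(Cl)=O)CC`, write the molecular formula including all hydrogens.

Heavy atoms from the SMILES: 1 Br, 11 C, 1 Cl, 2 N, 2 O.
Implicit hydrogens by atom environment:
  5 × C: 2 H each → 10
  3 × C: 1 H each → 3
  2 × C: no H
  2 × O: no H
  1 × Br: no H
  1 × C: 3 H
  1 × Cl: no H
  1 × N (charge +1): 3 H
  1 × N: no H
  Total hydrogens = 19.
Net charge +1.
Molecular formula: C11H19BrClN2O2+

C11H19BrClN2O2+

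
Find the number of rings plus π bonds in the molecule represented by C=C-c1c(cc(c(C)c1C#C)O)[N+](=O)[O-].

Molecular formula from the SMILES: C11H9NO3.
DoU = (2C + 2 + N − H − X)/2 = (2·11 + 2 + 1 − 9 − 0)/2 = 16/2 = 8.
(Structurally: 1 ring(s) + 7 π bond(s) = 8.)

8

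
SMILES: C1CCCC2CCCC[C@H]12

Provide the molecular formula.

C10H18

Heavy atoms from the SMILES: 10 C.
Implicit hydrogens by atom environment:
  8 × C: 2 H each → 16
  2 × C: 1 H each → 2
  Total hydrogens = 18.
Molecular formula: C10H18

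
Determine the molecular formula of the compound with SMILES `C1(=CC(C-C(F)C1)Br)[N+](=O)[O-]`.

Heavy atoms from the SMILES: 1 Br, 6 C, 1 F, 1 N, 2 O.
Implicit hydrogens by atom environment:
  3 × C: 1 H each → 3
  2 × C: 2 H each → 4
  1 × Br: no H
  1 × C: no H
  1 × F: no H
  1 × N (charge +1): no H
  1 × O: no H
  1 × O (charge -1): no H
  Total hydrogens = 7.
Molecular formula: C6H7BrFNO2

C6H7BrFNO2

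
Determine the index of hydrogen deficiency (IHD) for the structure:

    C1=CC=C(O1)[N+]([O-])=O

Molecular formula from the SMILES: C4H3NO3.
DoU = (2C + 2 + N − H − X)/2 = (2·4 + 2 + 1 − 3 − 0)/2 = 8/2 = 4.
(Structurally: 1 ring(s) + 3 π bond(s) = 4.)

4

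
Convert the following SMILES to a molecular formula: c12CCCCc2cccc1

C10H12

Heavy atoms from the SMILES: 10 C.
Implicit hydrogens by atom environment:
  4 × C: 2 H each → 8
  4 × C (aromatic): 1 H each → 4
  2 × C (aromatic): no H
  Total hydrogens = 12.
Molecular formula: C10H12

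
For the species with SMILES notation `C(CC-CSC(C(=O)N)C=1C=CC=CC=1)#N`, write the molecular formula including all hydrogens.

Heavy atoms from the SMILES: 12 C, 2 N, 1 O, 1 S.
Implicit hydrogens by atom environment:
  5 × C (aromatic): 1 H each → 5
  3 × C: 2 H each → 6
  2 × C: no H
  1 × C: 1 H
  1 × C (aromatic): no H
  1 × N: 2 H
  1 × N: no H
  1 × O: no H
  1 × S: no H
  Total hydrogens = 14.
Molecular formula: C12H14N2OS

C12H14N2OS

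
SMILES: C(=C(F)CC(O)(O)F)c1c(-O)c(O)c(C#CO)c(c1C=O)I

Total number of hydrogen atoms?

9

Hydrogens are implicit in SMILES; fill each atom to its normal valence:
  6 × C (aromatic): no H
  5 × O: 1 H each → 5
  4 × C: no H
  2 × C: 1 H each → 2
  2 × F: no H
  1 × C: 2 H
  1 × I: no H
  1 × O: no H
  Total hydrogens = 9.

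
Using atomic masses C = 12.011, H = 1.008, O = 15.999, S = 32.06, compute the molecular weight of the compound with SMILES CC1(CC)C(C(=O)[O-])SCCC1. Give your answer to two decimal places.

Molecular formula: C9H15O2S-.
M = 9×12.011 + 15×1.008 + 2×15.999 + 1×32.06 = 187.28 g/mol.

187.28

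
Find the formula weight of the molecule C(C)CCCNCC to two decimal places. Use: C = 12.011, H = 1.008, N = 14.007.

115.22

Molecular formula: C7H17N.
M = 7×12.011 + 17×1.008 + 1×14.007 = 115.22 g/mol.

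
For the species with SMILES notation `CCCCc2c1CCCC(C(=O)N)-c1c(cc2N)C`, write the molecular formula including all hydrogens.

C16H24N2O

Heavy atoms from the SMILES: 16 C, 2 N, 1 O.
Implicit hydrogens by atom environment:
  6 × C: 2 H each → 12
  5 × C (aromatic): no H
  2 × C: 3 H each → 6
  2 × N: 2 H each → 4
  1 × C (aromatic): 1 H
  1 × C: 1 H
  1 × C: no H
  1 × O: no H
  Total hydrogens = 24.
Molecular formula: C16H24N2O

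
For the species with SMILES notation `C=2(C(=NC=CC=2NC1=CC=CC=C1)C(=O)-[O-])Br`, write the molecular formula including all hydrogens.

C12H8BrN2O2-

Heavy atoms from the SMILES: 1 Br, 12 C, 2 N, 2 O.
Implicit hydrogens by atom environment:
  7 × C (aromatic): 1 H each → 7
  4 × C (aromatic): no H
  1 × Br: no H
  1 × C: no H
  1 × N: 1 H
  1 × N (aromatic): no H
  1 × O: no H
  1 × O (charge -1): no H
  Total hydrogens = 8.
Net charge -1.
Molecular formula: C12H8BrN2O2-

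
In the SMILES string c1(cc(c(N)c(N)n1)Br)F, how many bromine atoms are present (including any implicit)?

1

The symbol for bromine appears 1 time in the SMILES.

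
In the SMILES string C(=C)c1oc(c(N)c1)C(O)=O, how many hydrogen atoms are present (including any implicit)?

Hydrogens are implicit in SMILES; fill each atom to its normal valence:
  3 × C (aromatic): no H
  1 × C: 2 H
  1 × C (aromatic): 1 H
  1 × C: 1 H
  1 × C: no H
  1 × N: 2 H
  1 × O: 1 H
  1 × O (aromatic): no H
  1 × O: no H
  Total hydrogens = 7.

7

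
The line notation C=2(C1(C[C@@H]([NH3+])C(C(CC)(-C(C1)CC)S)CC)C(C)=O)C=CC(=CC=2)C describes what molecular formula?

Heavy atoms from the SMILES: 22 C, 1 N, 1 O, 1 S.
Implicit hydrogens by atom environment:
  5 × C: 3 H each → 15
  5 × C: 2 H each → 10
  4 × C (aromatic): 1 H each → 4
  3 × C: 1 H each → 3
  3 × C: no H
  2 × C (aromatic): no H
  1 × N (charge +1): 3 H
  1 × O: no H
  1 × S: 1 H
  Total hydrogens = 36.
Net charge +1.
Molecular formula: C22H36NOS+

C22H36NOS+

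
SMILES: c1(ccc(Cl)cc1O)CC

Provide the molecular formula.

C8H9ClO

Heavy atoms from the SMILES: 8 C, 1 Cl, 1 O.
Implicit hydrogens by atom environment:
  3 × C (aromatic): 1 H each → 3
  3 × C (aromatic): no H
  1 × C: 3 H
  1 × C: 2 H
  1 × Cl: no H
  1 × O: 1 H
  Total hydrogens = 9.
Molecular formula: C8H9ClO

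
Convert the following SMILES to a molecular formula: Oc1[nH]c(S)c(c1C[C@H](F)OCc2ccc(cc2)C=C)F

C15H15F2NO2S

Heavy atoms from the SMILES: 15 C, 2 F, 1 N, 2 O, 1 S.
Implicit hydrogens by atom environment:
  6 × C (aromatic): no H
  4 × C (aromatic): 1 H each → 4
  3 × C: 2 H each → 6
  2 × C: 1 H each → 2
  2 × F: no H
  1 × N (aromatic): 1 H
  1 × O: 1 H
  1 × O: no H
  1 × S: 1 H
  Total hydrogens = 15.
Molecular formula: C15H15F2NO2S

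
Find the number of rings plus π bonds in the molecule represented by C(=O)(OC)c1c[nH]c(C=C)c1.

Molecular formula from the SMILES: C8H9NO2.
DoU = (2C + 2 + N − H − X)/2 = (2·8 + 2 + 1 − 9 − 0)/2 = 10/2 = 5.
(Structurally: 1 ring(s) + 4 π bond(s) = 5.)

5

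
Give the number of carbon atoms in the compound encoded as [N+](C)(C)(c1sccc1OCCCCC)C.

12

The symbol for carbon appears 12 times in the SMILES. Lowercase c denotes aromatic carbon and counts toward C.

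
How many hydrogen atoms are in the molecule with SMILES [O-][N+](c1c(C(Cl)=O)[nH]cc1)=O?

3

Hydrogens are implicit in SMILES; fill each atom to its normal valence:
  2 × C (aromatic): 1 H each → 2
  2 × C (aromatic): no H
  2 × O: no H
  1 × C: no H
  1 × Cl: no H
  1 × N (aromatic): 1 H
  1 × N (charge +1): no H
  1 × O (charge -1): no H
  Total hydrogens = 3.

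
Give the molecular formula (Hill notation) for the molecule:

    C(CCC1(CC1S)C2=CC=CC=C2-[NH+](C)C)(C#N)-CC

C17H25N2S+

Heavy atoms from the SMILES: 17 C, 2 N, 1 S.
Implicit hydrogens by atom environment:
  4 × C: 2 H each → 8
  4 × C (aromatic): 1 H each → 4
  3 × C: 3 H each → 9
  2 × C: 1 H each → 2
  2 × C: no H
  2 × C (aromatic): no H
  1 × N (charge +1): 1 H
  1 × N: no H
  1 × S: 1 H
  Total hydrogens = 25.
Net charge +1.
Molecular formula: C17H25N2S+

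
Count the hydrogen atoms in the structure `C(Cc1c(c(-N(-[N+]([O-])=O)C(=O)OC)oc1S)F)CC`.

Hydrogens are implicit in SMILES; fill each atom to its normal valence:
  4 × C (aromatic): no H
  3 × C: 2 H each → 6
  3 × O: no H
  2 × C: 3 H each → 6
  1 × C: no H
  1 × F: no H
  1 × N: no H
  1 × N (charge +1): no H
  1 × O (aromatic): no H
  1 × O (charge -1): no H
  1 × S: 1 H
  Total hydrogens = 13.

13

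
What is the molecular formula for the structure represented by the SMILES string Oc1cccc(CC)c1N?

Heavy atoms from the SMILES: 8 C, 1 N, 1 O.
Implicit hydrogens by atom environment:
  3 × C (aromatic): 1 H each → 3
  3 × C (aromatic): no H
  1 × C: 3 H
  1 × C: 2 H
  1 × N: 2 H
  1 × O: 1 H
  Total hydrogens = 11.
Molecular formula: C8H11NO

C8H11NO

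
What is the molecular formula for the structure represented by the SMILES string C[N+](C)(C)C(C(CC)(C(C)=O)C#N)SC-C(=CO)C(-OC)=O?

Heavy atoms from the SMILES: 15 C, 2 N, 4 O, 1 S.
Implicit hydrogens by atom environment:
  6 × C: 3 H each → 18
  5 × C: no H
  3 × O: no H
  2 × C: 2 H each → 4
  2 × C: 1 H each → 2
  1 × N: no H
  1 × N (charge +1): no H
  1 × O: 1 H
  1 × S: no H
  Total hydrogens = 25.
Net charge +1.
Molecular formula: C15H25N2O4S+

C15H25N2O4S+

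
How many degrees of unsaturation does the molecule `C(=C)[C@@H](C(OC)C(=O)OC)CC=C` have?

3

Molecular formula from the SMILES: C10H16O3.
DoU = (2C + 2 + N − H − X)/2 = (2·10 + 2 + 0 − 16 − 0)/2 = 6/2 = 3.
(Structurally: 0 ring(s) + 3 π bond(s) = 3.)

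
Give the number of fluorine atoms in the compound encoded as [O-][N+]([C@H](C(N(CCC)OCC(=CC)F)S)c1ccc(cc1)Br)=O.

The symbol for fluorine appears 1 time in the SMILES.

1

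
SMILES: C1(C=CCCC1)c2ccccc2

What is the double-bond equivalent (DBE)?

6

Molecular formula from the SMILES: C12H14.
DoU = (2C + 2 + N − H − X)/2 = (2·12 + 2 + 0 − 14 − 0)/2 = 12/2 = 6.
(Structurally: 2 ring(s) + 4 π bond(s) = 6.)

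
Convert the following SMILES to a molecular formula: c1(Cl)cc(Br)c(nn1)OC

C5H4BrClN2O

Heavy atoms from the SMILES: 1 Br, 5 C, 1 Cl, 2 N, 1 O.
Implicit hydrogens by atom environment:
  3 × C (aromatic): no H
  2 × N (aromatic): no H
  1 × Br: no H
  1 × C: 3 H
  1 × C (aromatic): 1 H
  1 × Cl: no H
  1 × O: no H
  Total hydrogens = 4.
Molecular formula: C5H4BrClN2O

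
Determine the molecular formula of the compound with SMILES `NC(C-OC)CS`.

Heavy atoms from the SMILES: 4 C, 1 N, 1 O, 1 S.
Implicit hydrogens by atom environment:
  2 × C: 2 H each → 4
  1 × C: 3 H
  1 × C: 1 H
  1 × N: 2 H
  1 × O: no H
  1 × S: 1 H
  Total hydrogens = 11.
Molecular formula: C4H11NOS

C4H11NOS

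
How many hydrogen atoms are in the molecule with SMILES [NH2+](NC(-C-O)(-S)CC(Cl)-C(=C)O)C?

Hydrogens are implicit in SMILES; fill each atom to its normal valence:
  3 × C: 2 H each → 6
  2 × C: no H
  2 × O: 1 H each → 2
  1 × C: 3 H
  1 × C: 1 H
  1 × Cl: no H
  1 × N (charge +1): 2 H
  1 × N: 1 H
  1 × S: 1 H
  Total hydrogens = 16.

16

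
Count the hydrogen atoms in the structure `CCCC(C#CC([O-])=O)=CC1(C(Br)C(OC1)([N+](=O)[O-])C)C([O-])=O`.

14

Hydrogens are implicit in SMILES; fill each atom to its normal valence:
  7 × C: no H
  4 × O: no H
  3 × C: 2 H each → 6
  3 × O (charge -1): no H
  2 × C: 3 H each → 6
  2 × C: 1 H each → 2
  1 × Br: no H
  1 × N (charge +1): no H
  Total hydrogens = 14.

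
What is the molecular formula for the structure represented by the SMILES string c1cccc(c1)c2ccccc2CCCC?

Heavy atoms from the SMILES: 16 C.
Implicit hydrogens by atom environment:
  9 × C (aromatic): 1 H each → 9
  3 × C: 2 H each → 6
  3 × C (aromatic): no H
  1 × C: 3 H
  Total hydrogens = 18.
Molecular formula: C16H18

C16H18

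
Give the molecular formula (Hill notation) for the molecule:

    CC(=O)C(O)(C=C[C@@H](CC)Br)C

Heavy atoms from the SMILES: 1 Br, 9 C, 2 O.
Implicit hydrogens by atom environment:
  3 × C: 3 H each → 9
  3 × C: 1 H each → 3
  2 × C: no H
  1 × Br: no H
  1 × C: 2 H
  1 × O: 1 H
  1 × O: no H
  Total hydrogens = 15.
Molecular formula: C9H15BrO2

C9H15BrO2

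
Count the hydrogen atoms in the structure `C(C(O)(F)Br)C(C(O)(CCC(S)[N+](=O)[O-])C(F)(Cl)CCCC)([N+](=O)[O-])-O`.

Hydrogens are implicit in SMILES; fill each atom to its normal valence:
  6 × C: 2 H each → 12
  4 × C: no H
  3 × O: 1 H each → 3
  2 × F: no H
  2 × N (charge +1): no H
  2 × O: no H
  2 × O (charge -1): no H
  1 × Br: no H
  1 × C: 3 H
  1 × C: 1 H
  1 × Cl: no H
  1 × S: 1 H
  Total hydrogens = 20.

20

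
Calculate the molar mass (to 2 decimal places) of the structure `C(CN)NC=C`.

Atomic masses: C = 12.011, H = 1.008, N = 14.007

86.14

Molecular formula: C4H10N2.
M = 4×12.011 + 10×1.008 + 2×14.007 = 86.14 g/mol.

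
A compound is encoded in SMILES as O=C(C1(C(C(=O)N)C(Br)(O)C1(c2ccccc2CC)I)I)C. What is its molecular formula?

C15H16BrI2NO3

Heavy atoms from the SMILES: 1 Br, 15 C, 2 I, 1 N, 3 O.
Implicit hydrogens by atom environment:
  5 × C: no H
  4 × C (aromatic): 1 H each → 4
  2 × C: 3 H each → 6
  2 × C (aromatic): no H
  2 × I: no H
  2 × O: no H
  1 × Br: no H
  1 × C: 2 H
  1 × C: 1 H
  1 × N: 2 H
  1 × O: 1 H
  Total hydrogens = 16.
Molecular formula: C15H16BrI2NO3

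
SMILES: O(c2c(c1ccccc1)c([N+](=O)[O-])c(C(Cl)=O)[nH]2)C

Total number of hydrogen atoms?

Hydrogens are implicit in SMILES; fill each atom to its normal valence:
  5 × C (aromatic): 1 H each → 5
  5 × C (aromatic): no H
  3 × O: no H
  1 × C: 3 H
  1 × C: no H
  1 × Cl: no H
  1 × N (aromatic): 1 H
  1 × N (charge +1): no H
  1 × O (charge -1): no H
  Total hydrogens = 9.

9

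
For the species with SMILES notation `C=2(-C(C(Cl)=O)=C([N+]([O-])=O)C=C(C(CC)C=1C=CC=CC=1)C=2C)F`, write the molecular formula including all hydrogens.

C17H15ClFNO3

Heavy atoms from the SMILES: 17 C, 1 Cl, 1 F, 1 N, 3 O.
Implicit hydrogens by atom environment:
  6 × C (aromatic): 1 H each → 6
  6 × C (aromatic): no H
  2 × C: 3 H each → 6
  2 × O: no H
  1 × C: 2 H
  1 × C: 1 H
  1 × C: no H
  1 × Cl: no H
  1 × F: no H
  1 × N (charge +1): no H
  1 × O (charge -1): no H
  Total hydrogens = 15.
Molecular formula: C17H15ClFNO3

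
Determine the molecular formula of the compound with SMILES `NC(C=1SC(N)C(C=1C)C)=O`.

Heavy atoms from the SMILES: 7 C, 2 N, 1 O, 1 S.
Implicit hydrogens by atom environment:
  3 × C: no H
  2 × C: 3 H each → 6
  2 × C: 1 H each → 2
  2 × N: 2 H each → 4
  1 × O: no H
  1 × S: no H
  Total hydrogens = 12.
Molecular formula: C7H12N2OS

C7H12N2OS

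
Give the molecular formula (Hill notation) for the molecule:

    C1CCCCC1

C6H12

Heavy atoms from the SMILES: 6 C.
Implicit hydrogens by atom environment:
  6 × C: 2 H each → 12
  Total hydrogens = 12.
Molecular formula: C6H12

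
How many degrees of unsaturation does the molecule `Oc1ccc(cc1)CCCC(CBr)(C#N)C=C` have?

7

Molecular formula from the SMILES: C14H16BrNO.
DoU = (2C + 2 + N − H − X)/2 = (2·14 + 2 + 1 − 16 − 1)/2 = 14/2 = 7.
(Structurally: 1 ring(s) + 6 π bond(s) = 7.)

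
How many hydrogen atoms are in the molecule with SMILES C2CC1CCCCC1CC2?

Hydrogens are implicit in SMILES; fill each atom to its normal valence:
  8 × C: 2 H each → 16
  2 × C: 1 H each → 2
  Total hydrogens = 18.

18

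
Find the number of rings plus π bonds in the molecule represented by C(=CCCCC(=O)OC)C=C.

3

Molecular formula from the SMILES: C9H14O2.
DoU = (2C + 2 + N − H − X)/2 = (2·9 + 2 + 0 − 14 − 0)/2 = 6/2 = 3.
(Structurally: 0 ring(s) + 3 π bond(s) = 3.)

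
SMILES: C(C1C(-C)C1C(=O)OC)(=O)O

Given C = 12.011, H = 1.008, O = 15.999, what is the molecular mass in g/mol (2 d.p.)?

158.15

Molecular formula: C7H10O4.
M = 7×12.011 + 10×1.008 + 4×15.999 = 158.15 g/mol.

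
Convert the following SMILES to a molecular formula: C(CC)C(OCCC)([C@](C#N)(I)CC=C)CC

C14H24INO

Heavy atoms from the SMILES: 14 C, 1 I, 1 N, 1 O.
Implicit hydrogens by atom environment:
  7 × C: 2 H each → 14
  3 × C: 3 H each → 9
  3 × C: no H
  1 × C: 1 H
  1 × I: no H
  1 × N: no H
  1 × O: no H
  Total hydrogens = 24.
Molecular formula: C14H24INO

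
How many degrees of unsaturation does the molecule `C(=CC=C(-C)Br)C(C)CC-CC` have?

Molecular formula from the SMILES: C11H19Br.
DoU = (2C + 2 + N − H − X)/2 = (2·11 + 2 + 0 − 19 − 1)/2 = 4/2 = 2.
(Structurally: 0 ring(s) + 2 π bond(s) = 2.)

2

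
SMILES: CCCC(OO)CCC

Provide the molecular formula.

Heavy atoms from the SMILES: 7 C, 2 O.
Implicit hydrogens by atom environment:
  4 × C: 2 H each → 8
  2 × C: 3 H each → 6
  1 × C: 1 H
  1 × O: 1 H
  1 × O: no H
  Total hydrogens = 16.
Molecular formula: C7H16O2

C7H16O2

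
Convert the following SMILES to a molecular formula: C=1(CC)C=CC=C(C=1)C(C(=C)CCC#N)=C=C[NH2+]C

Heavy atoms from the SMILES: 17 C, 2 N.
Implicit hydrogens by atom environment:
  4 × C: 2 H each → 8
  4 × C (aromatic): 1 H each → 4
  4 × C: no H
  2 × C: 3 H each → 6
  2 × C (aromatic): no H
  1 × C: 1 H
  1 × N (charge +1): 2 H
  1 × N: no H
  Total hydrogens = 21.
Net charge +1.
Molecular formula: C17H21N2+

C17H21N2+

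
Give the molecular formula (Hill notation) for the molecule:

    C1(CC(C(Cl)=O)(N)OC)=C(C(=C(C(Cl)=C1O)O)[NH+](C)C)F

C12H16Cl2FN2O4+

Heavy atoms from the SMILES: 12 C, 2 Cl, 1 F, 2 N, 4 O.
Implicit hydrogens by atom environment:
  6 × C (aromatic): no H
  3 × C: 3 H each → 9
  2 × C: no H
  2 × Cl: no H
  2 × O: 1 H each → 2
  2 × O: no H
  1 × C: 2 H
  1 × F: no H
  1 × N: 2 H
  1 × N (charge +1): 1 H
  Total hydrogens = 16.
Net charge +1.
Molecular formula: C12H16Cl2FN2O4+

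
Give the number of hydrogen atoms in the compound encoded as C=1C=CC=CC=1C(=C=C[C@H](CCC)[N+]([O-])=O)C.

17

Hydrogens are implicit in SMILES; fill each atom to its normal valence:
  5 × C (aromatic): 1 H each → 5
  2 × C: 3 H each → 6
  2 × C: 2 H each → 4
  2 × C: 1 H each → 2
  2 × C: no H
  1 × C (aromatic): no H
  1 × N (charge +1): no H
  1 × O: no H
  1 × O (charge -1): no H
  Total hydrogens = 17.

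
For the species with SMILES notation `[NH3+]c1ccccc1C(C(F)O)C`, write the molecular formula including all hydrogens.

C9H13FNO+

Heavy atoms from the SMILES: 9 C, 1 F, 1 N, 1 O.
Implicit hydrogens by atom environment:
  4 × C (aromatic): 1 H each → 4
  2 × C: 1 H each → 2
  2 × C (aromatic): no H
  1 × C: 3 H
  1 × F: no H
  1 × N (charge +1): 3 H
  1 × O: 1 H
  Total hydrogens = 13.
Net charge +1.
Molecular formula: C9H13FNO+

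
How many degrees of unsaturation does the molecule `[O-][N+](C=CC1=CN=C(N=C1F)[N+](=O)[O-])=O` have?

Molecular formula from the SMILES: C6H3FN4O4.
DoU = (2C + 2 + N − H − X)/2 = (2·6 + 2 + 4 − 3 − 1)/2 = 14/2 = 7.
(Structurally: 1 ring(s) + 6 π bond(s) = 7.)

7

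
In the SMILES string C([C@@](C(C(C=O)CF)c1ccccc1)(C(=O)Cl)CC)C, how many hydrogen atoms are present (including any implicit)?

Hydrogens are implicit in SMILES; fill each atom to its normal valence:
  5 × C (aromatic): 1 H each → 5
  3 × C: 2 H each → 6
  3 × C: 1 H each → 3
  2 × C: 3 H each → 6
  2 × C: no H
  2 × O: no H
  1 × C (aromatic): no H
  1 × Cl: no H
  1 × F: no H
  Total hydrogens = 20.

20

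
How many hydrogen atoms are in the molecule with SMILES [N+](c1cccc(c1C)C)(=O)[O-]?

9

Hydrogens are implicit in SMILES; fill each atom to its normal valence:
  3 × C (aromatic): 1 H each → 3
  3 × C (aromatic): no H
  2 × C: 3 H each → 6
  1 × N (charge +1): no H
  1 × O: no H
  1 × O (charge -1): no H
  Total hydrogens = 9.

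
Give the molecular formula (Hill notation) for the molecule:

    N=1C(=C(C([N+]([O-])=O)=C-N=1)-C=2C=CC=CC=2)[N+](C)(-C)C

Heavy atoms from the SMILES: 13 C, 4 N, 2 O.
Implicit hydrogens by atom environment:
  6 × C (aromatic): 1 H each → 6
  4 × C (aromatic): no H
  3 × C: 3 H each → 9
  2 × N (aromatic): no H
  2 × N (charge +1): no H
  1 × O: no H
  1 × O (charge -1): no H
  Total hydrogens = 15.
Net charge +1.
Molecular formula: C13H15N4O2+

C13H15N4O2+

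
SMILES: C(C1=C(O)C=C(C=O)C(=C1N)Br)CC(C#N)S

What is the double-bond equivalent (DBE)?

Molecular formula from the SMILES: C11H11BrN2O2S.
DoU = (2C + 2 + N − H − X)/2 = (2·11 + 2 + 2 − 11 − 1)/2 = 14/2 = 7.
(Structurally: 1 ring(s) + 6 π bond(s) = 7.)

7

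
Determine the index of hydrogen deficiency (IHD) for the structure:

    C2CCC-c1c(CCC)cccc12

5

Molecular formula from the SMILES: C13H18.
DoU = (2C + 2 + N − H − X)/2 = (2·13 + 2 + 0 − 18 − 0)/2 = 10/2 = 5.
(Structurally: 2 ring(s) + 3 π bond(s) = 5.)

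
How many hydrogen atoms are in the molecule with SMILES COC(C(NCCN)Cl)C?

Hydrogens are implicit in SMILES; fill each atom to its normal valence:
  2 × C: 3 H each → 6
  2 × C: 2 H each → 4
  2 × C: 1 H each → 2
  1 × Cl: no H
  1 × N: 2 H
  1 × N: 1 H
  1 × O: no H
  Total hydrogens = 15.

15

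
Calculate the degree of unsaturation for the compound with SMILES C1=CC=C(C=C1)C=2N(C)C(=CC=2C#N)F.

9

Molecular formula from the SMILES: C12H9FN2.
DoU = (2C + 2 + N − H − X)/2 = (2·12 + 2 + 2 − 9 − 1)/2 = 18/2 = 9.
(Structurally: 2 ring(s) + 7 π bond(s) = 9.)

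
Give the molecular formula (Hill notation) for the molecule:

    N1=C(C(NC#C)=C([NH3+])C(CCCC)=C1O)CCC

Heavy atoms from the SMILES: 14 C, 3 N, 1 O.
Implicit hydrogens by atom environment:
  5 × C: 2 H each → 10
  5 × C (aromatic): no H
  2 × C: 3 H each → 6
  1 × C: 1 H
  1 × C: no H
  1 × N (charge +1): 3 H
  1 × N: 1 H
  1 × N (aromatic): no H
  1 × O: 1 H
  Total hydrogens = 22.
Net charge +1.
Molecular formula: C14H22N3O+

C14H22N3O+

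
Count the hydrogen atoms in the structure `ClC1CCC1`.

Hydrogens are implicit in SMILES; fill each atom to its normal valence:
  3 × C: 2 H each → 6
  1 × C: 1 H
  1 × Cl: no H
  Total hydrogens = 7.

7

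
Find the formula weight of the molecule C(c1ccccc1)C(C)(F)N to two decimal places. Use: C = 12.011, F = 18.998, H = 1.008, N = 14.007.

Molecular formula: C9H12FN.
M = 9×12.011 + 1×18.998 + 12×1.008 + 1×14.007 = 153.20 g/mol.

153.20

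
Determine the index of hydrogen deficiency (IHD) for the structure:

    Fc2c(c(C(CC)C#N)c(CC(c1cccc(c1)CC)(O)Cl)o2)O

Molecular formula from the SMILES: C18H19ClFNO3.
DoU = (2C + 2 + N − H − X)/2 = (2·18 + 2 + 1 − 19 − 2)/2 = 18/2 = 9.
(Structurally: 2 ring(s) + 7 π bond(s) = 9.)

9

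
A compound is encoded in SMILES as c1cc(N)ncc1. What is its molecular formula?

C5H6N2

Heavy atoms from the SMILES: 5 C, 2 N.
Implicit hydrogens by atom environment:
  4 × C (aromatic): 1 H each → 4
  1 × C (aromatic): no H
  1 × N: 2 H
  1 × N (aromatic): no H
  Total hydrogens = 6.
Molecular formula: C5H6N2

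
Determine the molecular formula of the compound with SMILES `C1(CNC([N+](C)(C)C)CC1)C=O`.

C9H19N2O+

Heavy atoms from the SMILES: 9 C, 2 N, 1 O.
Implicit hydrogens by atom environment:
  3 × C: 3 H each → 9
  3 × C: 2 H each → 6
  3 × C: 1 H each → 3
  1 × N: 1 H
  1 × N (charge +1): no H
  1 × O: no H
  Total hydrogens = 19.
Net charge +1.
Molecular formula: C9H19N2O+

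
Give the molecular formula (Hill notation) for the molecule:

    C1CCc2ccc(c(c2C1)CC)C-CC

Heavy atoms from the SMILES: 15 C.
Implicit hydrogens by atom environment:
  7 × C: 2 H each → 14
  4 × C (aromatic): no H
  2 × C: 3 H each → 6
  2 × C (aromatic): 1 H each → 2
  Total hydrogens = 22.
Molecular formula: C15H22

C15H22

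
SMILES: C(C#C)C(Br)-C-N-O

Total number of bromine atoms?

The symbol for bromine appears 1 time in the SMILES.

1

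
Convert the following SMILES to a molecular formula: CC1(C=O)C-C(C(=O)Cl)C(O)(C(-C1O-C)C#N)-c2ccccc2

Heavy atoms from the SMILES: 17 C, 1 Cl, 1 N, 4 O.
Implicit hydrogens by atom environment:
  5 × C (aromatic): 1 H each → 5
  4 × C: 1 H each → 4
  4 × C: no H
  3 × O: no H
  2 × C: 3 H each → 6
  1 × C: 2 H
  1 × C (aromatic): no H
  1 × Cl: no H
  1 × N: no H
  1 × O: 1 H
  Total hydrogens = 18.
Molecular formula: C17H18ClNO4

C17H18ClNO4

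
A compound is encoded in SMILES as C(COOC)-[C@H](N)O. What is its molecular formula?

Heavy atoms from the SMILES: 4 C, 1 N, 3 O.
Implicit hydrogens by atom environment:
  2 × C: 2 H each → 4
  2 × O: no H
  1 × C: 3 H
  1 × C: 1 H
  1 × N: 2 H
  1 × O: 1 H
  Total hydrogens = 11.
Molecular formula: C4H11NO3

C4H11NO3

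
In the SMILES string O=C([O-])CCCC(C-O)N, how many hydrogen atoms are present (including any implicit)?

12

Hydrogens are implicit in SMILES; fill each atom to its normal valence:
  4 × C: 2 H each → 8
  1 × C: 1 H
  1 × C: no H
  1 × N: 2 H
  1 × O: 1 H
  1 × O: no H
  1 × O (charge -1): no H
  Total hydrogens = 12.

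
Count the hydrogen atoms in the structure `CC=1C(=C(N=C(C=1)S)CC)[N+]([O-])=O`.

10

Hydrogens are implicit in SMILES; fill each atom to its normal valence:
  4 × C (aromatic): no H
  2 × C: 3 H each → 6
  1 × C: 2 H
  1 × C (aromatic): 1 H
  1 × N (aromatic): no H
  1 × N (charge +1): no H
  1 × O: no H
  1 × O (charge -1): no H
  1 × S: 1 H
  Total hydrogens = 10.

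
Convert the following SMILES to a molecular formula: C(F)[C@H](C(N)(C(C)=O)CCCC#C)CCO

C12H20FNO2

Heavy atoms from the SMILES: 12 C, 1 F, 1 N, 2 O.
Implicit hydrogens by atom environment:
  6 × C: 2 H each → 12
  3 × C: no H
  2 × C: 1 H each → 2
  1 × C: 3 H
  1 × F: no H
  1 × N: 2 H
  1 × O: 1 H
  1 × O: no H
  Total hydrogens = 20.
Molecular formula: C12H20FNO2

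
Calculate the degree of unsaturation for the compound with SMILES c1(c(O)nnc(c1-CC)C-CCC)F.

Molecular formula from the SMILES: C10H15FN2O.
DoU = (2C + 2 + N − H − X)/2 = (2·10 + 2 + 2 − 15 − 1)/2 = 8/2 = 4.
(Structurally: 1 ring(s) + 3 π bond(s) = 4.)

4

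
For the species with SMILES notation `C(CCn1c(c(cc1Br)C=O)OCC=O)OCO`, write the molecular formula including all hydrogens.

Heavy atoms from the SMILES: 1 Br, 11 C, 1 N, 5 O.
Implicit hydrogens by atom environment:
  5 × C: 2 H each → 10
  4 × O: no H
  3 × C (aromatic): no H
  2 × C: 1 H each → 2
  1 × Br: no H
  1 × C (aromatic): 1 H
  1 × N (aromatic): no H
  1 × O: 1 H
  Total hydrogens = 14.
Molecular formula: C11H14BrNO5

C11H14BrNO5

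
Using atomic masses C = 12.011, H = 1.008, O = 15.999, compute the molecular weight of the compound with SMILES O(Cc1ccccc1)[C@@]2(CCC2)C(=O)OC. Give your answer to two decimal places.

220.27

Molecular formula: C13H16O3.
M = 13×12.011 + 16×1.008 + 3×15.999 = 220.27 g/mol.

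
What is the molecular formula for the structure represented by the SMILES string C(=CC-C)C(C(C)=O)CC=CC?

C11H18O

Heavy atoms from the SMILES: 11 C, 1 O.
Implicit hydrogens by atom environment:
  5 × C: 1 H each → 5
  3 × C: 3 H each → 9
  2 × C: 2 H each → 4
  1 × C: no H
  1 × O: no H
  Total hydrogens = 18.
Molecular formula: C11H18O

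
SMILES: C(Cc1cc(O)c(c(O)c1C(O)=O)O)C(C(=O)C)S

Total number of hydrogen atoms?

Hydrogens are implicit in SMILES; fill each atom to its normal valence:
  5 × C (aromatic): no H
  4 × O: 1 H each → 4
  2 × C: 2 H each → 4
  2 × C: no H
  2 × O: no H
  1 × C: 3 H
  1 × C (aromatic): 1 H
  1 × C: 1 H
  1 × S: 1 H
  Total hydrogens = 14.

14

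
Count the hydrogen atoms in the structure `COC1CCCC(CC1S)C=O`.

Hydrogens are implicit in SMILES; fill each atom to its normal valence:
  4 × C: 2 H each → 8
  4 × C: 1 H each → 4
  2 × O: no H
  1 × C: 3 H
  1 × S: 1 H
  Total hydrogens = 16.

16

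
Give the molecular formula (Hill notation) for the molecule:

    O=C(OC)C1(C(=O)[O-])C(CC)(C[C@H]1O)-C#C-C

Heavy atoms from the SMILES: 12 C, 5 O.
Implicit hydrogens by atom environment:
  6 × C: no H
  3 × C: 3 H each → 9
  3 × O: no H
  2 × C: 2 H each → 4
  1 × C: 1 H
  1 × O: 1 H
  1 × O (charge -1): no H
  Total hydrogens = 15.
Net charge -1.
Molecular formula: C12H15O5-

C12H15O5-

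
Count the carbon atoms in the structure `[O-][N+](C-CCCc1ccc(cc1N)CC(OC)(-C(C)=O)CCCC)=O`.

The symbol for carbon appears 19 times in the SMILES. Lowercase c denotes aromatic carbon and counts toward C.

19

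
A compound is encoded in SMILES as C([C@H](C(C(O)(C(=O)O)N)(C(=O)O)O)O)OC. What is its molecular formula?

C7H13NO8

Heavy atoms from the SMILES: 7 C, 1 N, 8 O.
Implicit hydrogens by atom environment:
  5 × O: 1 H each → 5
  4 × C: no H
  3 × O: no H
  1 × C: 3 H
  1 × C: 2 H
  1 × C: 1 H
  1 × N: 2 H
  Total hydrogens = 13.
Molecular formula: C7H13NO8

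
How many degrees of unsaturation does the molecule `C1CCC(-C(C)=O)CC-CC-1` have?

Molecular formula from the SMILES: C10H18O.
DoU = (2C + 2 + N − H − X)/2 = (2·10 + 2 + 0 − 18 − 0)/2 = 4/2 = 2.
(Structurally: 1 ring(s) + 1 π bond(s) = 2.)

2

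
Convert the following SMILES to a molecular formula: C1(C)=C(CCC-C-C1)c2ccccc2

C14H18

Heavy atoms from the SMILES: 14 C.
Implicit hydrogens by atom environment:
  5 × C: 2 H each → 10
  5 × C (aromatic): 1 H each → 5
  2 × C: no H
  1 × C: 3 H
  1 × C (aromatic): no H
  Total hydrogens = 18.
Molecular formula: C14H18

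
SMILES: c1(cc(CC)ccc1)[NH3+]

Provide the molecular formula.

C8H12N+

Heavy atoms from the SMILES: 8 C, 1 N.
Implicit hydrogens by atom environment:
  4 × C (aromatic): 1 H each → 4
  2 × C (aromatic): no H
  1 × C: 3 H
  1 × C: 2 H
  1 × N (charge +1): 3 H
  Total hydrogens = 12.
Net charge +1.
Molecular formula: C8H12N+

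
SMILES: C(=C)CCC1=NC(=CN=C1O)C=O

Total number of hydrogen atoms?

Hydrogens are implicit in SMILES; fill each atom to its normal valence:
  3 × C: 2 H each → 6
  3 × C (aromatic): no H
  2 × C: 1 H each → 2
  2 × N (aromatic): no H
  1 × C (aromatic): 1 H
  1 × O: 1 H
  1 × O: no H
  Total hydrogens = 10.

10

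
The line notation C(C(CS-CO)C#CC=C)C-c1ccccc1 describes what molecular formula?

Heavy atoms from the SMILES: 15 C, 1 O, 1 S.
Implicit hydrogens by atom environment:
  5 × C: 2 H each → 10
  5 × C (aromatic): 1 H each → 5
  2 × C: 1 H each → 2
  2 × C: no H
  1 × C (aromatic): no H
  1 × O: 1 H
  1 × S: no H
  Total hydrogens = 18.
Molecular formula: C15H18OS

C15H18OS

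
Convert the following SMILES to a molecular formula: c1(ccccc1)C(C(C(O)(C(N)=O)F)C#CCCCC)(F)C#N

Heavy atoms from the SMILES: 17 C, 2 F, 2 N, 2 O.
Implicit hydrogens by atom environment:
  6 × C: no H
  5 × C (aromatic): 1 H each → 5
  3 × C: 2 H each → 6
  2 × F: no H
  1 × C: 3 H
  1 × C: 1 H
  1 × C (aromatic): no H
  1 × N: 2 H
  1 × N: no H
  1 × O: 1 H
  1 × O: no H
  Total hydrogens = 18.
Molecular formula: C17H18F2N2O2

C17H18F2N2O2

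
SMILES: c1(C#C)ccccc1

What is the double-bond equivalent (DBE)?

6

Molecular formula from the SMILES: C8H6.
DoU = (2C + 2 + N − H − X)/2 = (2·8 + 2 + 0 − 6 − 0)/2 = 12/2 = 6.
(Structurally: 1 ring(s) + 5 π bond(s) = 6.)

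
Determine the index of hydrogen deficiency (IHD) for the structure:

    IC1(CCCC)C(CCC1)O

Molecular formula from the SMILES: C9H17IO.
DoU = (2C + 2 + N − H − X)/2 = (2·9 + 2 + 0 − 17 − 1)/2 = 2/2 = 1.
(Structurally: 1 ring(s) + 0 π bond(s) = 1.)

1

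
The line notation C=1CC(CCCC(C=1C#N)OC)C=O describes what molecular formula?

Heavy atoms from the SMILES: 11 C, 1 N, 2 O.
Implicit hydrogens by atom environment:
  4 × C: 2 H each → 8
  4 × C: 1 H each → 4
  2 × C: no H
  2 × O: no H
  1 × C: 3 H
  1 × N: no H
  Total hydrogens = 15.
Molecular formula: C11H15NO2

C11H15NO2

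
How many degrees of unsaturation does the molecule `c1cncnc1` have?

Molecular formula from the SMILES: C4H4N2.
DoU = (2C + 2 + N − H − X)/2 = (2·4 + 2 + 2 − 4 − 0)/2 = 8/2 = 4.
(Structurally: 1 ring(s) + 3 π bond(s) = 4.)

4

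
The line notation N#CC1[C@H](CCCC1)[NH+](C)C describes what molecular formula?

C9H17N2+

Heavy atoms from the SMILES: 9 C, 2 N.
Implicit hydrogens by atom environment:
  4 × C: 2 H each → 8
  2 × C: 3 H each → 6
  2 × C: 1 H each → 2
  1 × C: no H
  1 × N (charge +1): 1 H
  1 × N: no H
  Total hydrogens = 17.
Net charge +1.
Molecular formula: C9H17N2+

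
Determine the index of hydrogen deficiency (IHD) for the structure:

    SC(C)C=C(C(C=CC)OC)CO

Molecular formula from the SMILES: C10H18O2S.
DoU = (2C + 2 + N − H − X)/2 = (2·10 + 2 + 0 − 18 − 0)/2 = 4/2 = 2.
(Structurally: 0 ring(s) + 2 π bond(s) = 2.)

2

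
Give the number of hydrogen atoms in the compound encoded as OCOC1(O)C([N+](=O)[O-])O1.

Hydrogens are implicit in SMILES; fill each atom to its normal valence:
  3 × O: no H
  2 × O: 1 H each → 2
  1 × C: 2 H
  1 × C: 1 H
  1 × C: no H
  1 × N (charge +1): no H
  1 × O (charge -1): no H
  Total hydrogens = 5.

5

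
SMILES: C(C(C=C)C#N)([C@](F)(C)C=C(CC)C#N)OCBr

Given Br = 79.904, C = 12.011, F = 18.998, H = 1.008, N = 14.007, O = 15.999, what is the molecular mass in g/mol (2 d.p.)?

Molecular formula: C13H16BrFN2O.
M = 1×79.904 + 13×12.011 + 1×18.998 + 16×1.008 + 2×14.007 + 1×15.999 = 315.19 g/mol.

315.19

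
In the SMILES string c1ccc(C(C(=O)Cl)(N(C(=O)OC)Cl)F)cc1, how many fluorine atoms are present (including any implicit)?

1

The symbol for fluorine appears 1 time in the SMILES.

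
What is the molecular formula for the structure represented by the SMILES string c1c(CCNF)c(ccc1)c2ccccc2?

Heavy atoms from the SMILES: 14 C, 1 F, 1 N.
Implicit hydrogens by atom environment:
  9 × C (aromatic): 1 H each → 9
  3 × C (aromatic): no H
  2 × C: 2 H each → 4
  1 × F: no H
  1 × N: 1 H
  Total hydrogens = 14.
Molecular formula: C14H14FN

C14H14FN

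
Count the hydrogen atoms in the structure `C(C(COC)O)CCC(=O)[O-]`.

13

Hydrogens are implicit in SMILES; fill each atom to its normal valence:
  4 × C: 2 H each → 8
  2 × O: no H
  1 × C: 3 H
  1 × C: 1 H
  1 × C: no H
  1 × O: 1 H
  1 × O (charge -1): no H
  Total hydrogens = 13.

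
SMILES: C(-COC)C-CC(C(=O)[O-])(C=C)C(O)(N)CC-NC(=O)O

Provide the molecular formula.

C13H23N2O6-

Heavy atoms from the SMILES: 13 C, 2 N, 6 O.
Implicit hydrogens by atom environment:
  7 × C: 2 H each → 14
  4 × C: no H
  3 × O: no H
  2 × O: 1 H each → 2
  1 × C: 3 H
  1 × C: 1 H
  1 × N: 2 H
  1 × N: 1 H
  1 × O (charge -1): no H
  Total hydrogens = 23.
Net charge -1.
Molecular formula: C13H23N2O6-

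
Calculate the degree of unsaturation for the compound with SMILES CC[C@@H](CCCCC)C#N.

2

Molecular formula from the SMILES: C9H17N.
DoU = (2C + 2 + N − H − X)/2 = (2·9 + 2 + 1 − 17 − 0)/2 = 4/2 = 2.
(Structurally: 0 ring(s) + 2 π bond(s) = 2.)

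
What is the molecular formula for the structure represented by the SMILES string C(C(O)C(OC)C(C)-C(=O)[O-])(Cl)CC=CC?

Heavy atoms from the SMILES: 11 C, 1 Cl, 4 O.
Implicit hydrogens by atom environment:
  6 × C: 1 H each → 6
  3 × C: 3 H each → 9
  2 × O: no H
  1 × C: 2 H
  1 × C: no H
  1 × Cl: no H
  1 × O: 1 H
  1 × O (charge -1): no H
  Total hydrogens = 18.
Net charge -1.
Molecular formula: C11H18ClO4-

C11H18ClO4-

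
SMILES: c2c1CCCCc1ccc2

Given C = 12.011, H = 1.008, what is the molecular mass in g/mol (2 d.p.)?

132.21

Molecular formula: C10H12.
M = 10×12.011 + 12×1.008 = 132.21 g/mol.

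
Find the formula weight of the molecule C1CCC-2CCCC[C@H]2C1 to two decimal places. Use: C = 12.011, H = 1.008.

Molecular formula: C10H18.
M = 10×12.011 + 18×1.008 = 138.25 g/mol.

138.25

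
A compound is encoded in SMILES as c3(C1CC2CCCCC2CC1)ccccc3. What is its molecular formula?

C16H22

Heavy atoms from the SMILES: 16 C.
Implicit hydrogens by atom environment:
  7 × C: 2 H each → 14
  5 × C (aromatic): 1 H each → 5
  3 × C: 1 H each → 3
  1 × C (aromatic): no H
  Total hydrogens = 22.
Molecular formula: C16H22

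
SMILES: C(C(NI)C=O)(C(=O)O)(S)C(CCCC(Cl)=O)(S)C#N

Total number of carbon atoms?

The symbol for carbon appears 10 times in the SMILES. (Cl is a single chlorine, not C + l.)

10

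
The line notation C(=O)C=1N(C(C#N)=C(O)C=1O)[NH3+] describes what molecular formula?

Heavy atoms from the SMILES: 6 C, 3 N, 3 O.
Implicit hydrogens by atom environment:
  4 × C (aromatic): no H
  2 × O: 1 H each → 2
  1 × C: 1 H
  1 × C: no H
  1 × N (charge +1): 3 H
  1 × N (aromatic): no H
  1 × N: no H
  1 × O: no H
  Total hydrogens = 6.
Net charge +1.
Molecular formula: C6H6N3O3+

C6H6N3O3+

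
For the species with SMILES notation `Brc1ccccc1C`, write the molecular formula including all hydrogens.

C7H7Br

Heavy atoms from the SMILES: 1 Br, 7 C.
Implicit hydrogens by atom environment:
  4 × C (aromatic): 1 H each → 4
  2 × C (aromatic): no H
  1 × Br: no H
  1 × C: 3 H
  Total hydrogens = 7.
Molecular formula: C7H7Br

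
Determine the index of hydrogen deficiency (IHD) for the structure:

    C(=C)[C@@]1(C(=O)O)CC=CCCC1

Molecular formula from the SMILES: C10H14O2.
DoU = (2C + 2 + N − H − X)/2 = (2·10 + 2 + 0 − 14 − 0)/2 = 8/2 = 4.
(Structurally: 1 ring(s) + 3 π bond(s) = 4.)

4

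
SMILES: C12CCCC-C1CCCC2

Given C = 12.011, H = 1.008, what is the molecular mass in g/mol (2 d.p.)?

138.25

Molecular formula: C10H18.
M = 10×12.011 + 18×1.008 = 138.25 g/mol.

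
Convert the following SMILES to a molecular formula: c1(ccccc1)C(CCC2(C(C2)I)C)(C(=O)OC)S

C15H19IO2S

Heavy atoms from the SMILES: 15 C, 1 I, 2 O, 1 S.
Implicit hydrogens by atom environment:
  5 × C (aromatic): 1 H each → 5
  3 × C: 2 H each → 6
  3 × C: no H
  2 × C: 3 H each → 6
  2 × O: no H
  1 × C: 1 H
  1 × C (aromatic): no H
  1 × I: no H
  1 × S: 1 H
  Total hydrogens = 19.
Molecular formula: C15H19IO2S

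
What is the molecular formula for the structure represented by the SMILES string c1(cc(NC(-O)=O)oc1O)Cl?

C5H4ClNO4

Heavy atoms from the SMILES: 5 C, 1 Cl, 1 N, 4 O.
Implicit hydrogens by atom environment:
  3 × C (aromatic): no H
  2 × O: 1 H each → 2
  1 × C (aromatic): 1 H
  1 × C: no H
  1 × Cl: no H
  1 × N: 1 H
  1 × O (aromatic): no H
  1 × O: no H
  Total hydrogens = 4.
Molecular formula: C5H4ClNO4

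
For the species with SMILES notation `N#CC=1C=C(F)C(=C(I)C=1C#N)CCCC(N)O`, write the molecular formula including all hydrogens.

C12H11FIN3O

Heavy atoms from the SMILES: 12 C, 1 F, 1 I, 3 N, 1 O.
Implicit hydrogens by atom environment:
  5 × C (aromatic): no H
  3 × C: 2 H each → 6
  2 × C: no H
  2 × N: no H
  1 × C (aromatic): 1 H
  1 × C: 1 H
  1 × F: no H
  1 × I: no H
  1 × N: 2 H
  1 × O: 1 H
  Total hydrogens = 11.
Molecular formula: C12H11FIN3O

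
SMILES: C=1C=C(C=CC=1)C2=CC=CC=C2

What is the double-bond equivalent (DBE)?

Molecular formula from the SMILES: C12H10.
DoU = (2C + 2 + N − H − X)/2 = (2·12 + 2 + 0 − 10 − 0)/2 = 16/2 = 8.
(Structurally: 2 ring(s) + 6 π bond(s) = 8.)

8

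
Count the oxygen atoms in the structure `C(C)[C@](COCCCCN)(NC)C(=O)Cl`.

2

The symbol for oxygen appears 2 times in the SMILES.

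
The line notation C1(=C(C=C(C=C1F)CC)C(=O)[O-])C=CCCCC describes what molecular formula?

C15H18FO2-

Heavy atoms from the SMILES: 15 C, 1 F, 2 O.
Implicit hydrogens by atom environment:
  4 × C: 2 H each → 8
  4 × C (aromatic): no H
  2 × C: 3 H each → 6
  2 × C (aromatic): 1 H each → 2
  2 × C: 1 H each → 2
  1 × C: no H
  1 × F: no H
  1 × O: no H
  1 × O (charge -1): no H
  Total hydrogens = 18.
Net charge -1.
Molecular formula: C15H18FO2-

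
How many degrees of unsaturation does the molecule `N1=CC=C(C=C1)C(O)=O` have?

5

Molecular formula from the SMILES: C6H5NO2.
DoU = (2C + 2 + N − H − X)/2 = (2·6 + 2 + 1 − 5 − 0)/2 = 10/2 = 5.
(Structurally: 1 ring(s) + 4 π bond(s) = 5.)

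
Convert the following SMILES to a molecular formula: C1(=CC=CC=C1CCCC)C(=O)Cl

Heavy atoms from the SMILES: 11 C, 1 Cl, 1 O.
Implicit hydrogens by atom environment:
  4 × C (aromatic): 1 H each → 4
  3 × C: 2 H each → 6
  2 × C (aromatic): no H
  1 × C: 3 H
  1 × C: no H
  1 × Cl: no H
  1 × O: no H
  Total hydrogens = 13.
Molecular formula: C11H13ClO

C11H13ClO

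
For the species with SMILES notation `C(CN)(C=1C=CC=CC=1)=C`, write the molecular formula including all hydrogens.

C9H11N

Heavy atoms from the SMILES: 9 C, 1 N.
Implicit hydrogens by atom environment:
  5 × C (aromatic): 1 H each → 5
  2 × C: 2 H each → 4
  1 × C: no H
  1 × C (aromatic): no H
  1 × N: 2 H
  Total hydrogens = 11.
Molecular formula: C9H11N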